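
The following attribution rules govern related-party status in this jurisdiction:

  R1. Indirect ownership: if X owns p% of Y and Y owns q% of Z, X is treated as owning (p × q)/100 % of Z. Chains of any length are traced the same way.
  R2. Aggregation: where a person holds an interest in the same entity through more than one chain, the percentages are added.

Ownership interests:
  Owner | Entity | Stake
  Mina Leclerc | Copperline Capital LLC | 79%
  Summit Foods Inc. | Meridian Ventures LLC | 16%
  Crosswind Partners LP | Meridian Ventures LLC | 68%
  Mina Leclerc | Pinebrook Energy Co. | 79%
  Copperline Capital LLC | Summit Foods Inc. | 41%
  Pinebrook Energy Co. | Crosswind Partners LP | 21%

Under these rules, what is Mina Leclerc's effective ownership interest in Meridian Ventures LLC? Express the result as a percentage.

Chain via Copperline Capital LLC → Summit Foods Inc. (R1): 79% × 41% × 16% = 5.1824% of Meridian Ventures LLC.
Chain via Pinebrook Energy Co. → Crosswind Partners LP (R1): 79% × 21% × 68% = 11.2812% of Meridian Ventures LLC.
Aggregating (R2): 5.1824% + 11.2812% = 16.4636%.

16.4636%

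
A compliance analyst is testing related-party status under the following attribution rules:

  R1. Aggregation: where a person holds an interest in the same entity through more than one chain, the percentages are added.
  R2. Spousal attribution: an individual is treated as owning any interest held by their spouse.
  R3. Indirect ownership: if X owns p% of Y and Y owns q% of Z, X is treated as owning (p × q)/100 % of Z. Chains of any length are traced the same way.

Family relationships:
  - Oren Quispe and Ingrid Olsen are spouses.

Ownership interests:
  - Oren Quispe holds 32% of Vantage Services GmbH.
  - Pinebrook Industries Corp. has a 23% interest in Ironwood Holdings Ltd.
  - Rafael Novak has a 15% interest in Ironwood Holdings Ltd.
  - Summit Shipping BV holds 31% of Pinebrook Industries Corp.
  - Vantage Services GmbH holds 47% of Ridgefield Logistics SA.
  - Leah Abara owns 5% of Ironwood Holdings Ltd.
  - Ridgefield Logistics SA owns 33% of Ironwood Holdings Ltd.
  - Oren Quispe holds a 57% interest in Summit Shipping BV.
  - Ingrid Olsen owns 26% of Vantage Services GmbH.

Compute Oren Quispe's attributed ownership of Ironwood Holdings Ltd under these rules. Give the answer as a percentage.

By spousal attribution (R2), Oren Quispe is treated as also owning Ingrid Olsen's interest in Vantage Services GmbH, giving 32% + 26% = 58%.
Chain via Summit Shipping BV → Pinebrook Industries Corp. (R3): 57% × 31% × 23% = 4.0641% of Ironwood Holdings Ltd.
Chain via Vantage Services GmbH → Ridgefield Logistics SA (R3): 58% × 47% × 33% = 8.9958% of Ironwood Holdings Ltd.
Aggregating (R1): 4.0641% + 8.9958% = 13.0599%.

13.0599%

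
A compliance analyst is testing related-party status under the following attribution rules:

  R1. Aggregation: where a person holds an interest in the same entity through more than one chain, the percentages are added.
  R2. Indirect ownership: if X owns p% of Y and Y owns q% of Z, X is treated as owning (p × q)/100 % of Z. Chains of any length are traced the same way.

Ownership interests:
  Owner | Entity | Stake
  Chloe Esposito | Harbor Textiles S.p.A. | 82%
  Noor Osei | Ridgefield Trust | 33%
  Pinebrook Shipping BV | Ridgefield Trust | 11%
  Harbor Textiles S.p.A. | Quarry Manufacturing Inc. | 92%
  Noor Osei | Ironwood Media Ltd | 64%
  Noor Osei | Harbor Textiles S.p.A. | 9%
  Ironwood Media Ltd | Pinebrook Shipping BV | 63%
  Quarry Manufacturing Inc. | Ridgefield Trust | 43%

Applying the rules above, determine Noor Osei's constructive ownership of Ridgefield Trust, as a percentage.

40.9956%

Chain via Ironwood Media Ltd → Pinebrook Shipping BV (R2): 64% × 63% × 11% = 4.4352% of Ridgefield Trust.
Chain via Harbor Textiles S.p.A. → Quarry Manufacturing Inc. (R2): 9% × 92% × 43% = 3.5604% of Ridgefield Trust.
Direct interest in Ridgefield Trust: 33%.
Aggregating (R1): 4.4352% + 3.5604% + 33% = 40.9956%.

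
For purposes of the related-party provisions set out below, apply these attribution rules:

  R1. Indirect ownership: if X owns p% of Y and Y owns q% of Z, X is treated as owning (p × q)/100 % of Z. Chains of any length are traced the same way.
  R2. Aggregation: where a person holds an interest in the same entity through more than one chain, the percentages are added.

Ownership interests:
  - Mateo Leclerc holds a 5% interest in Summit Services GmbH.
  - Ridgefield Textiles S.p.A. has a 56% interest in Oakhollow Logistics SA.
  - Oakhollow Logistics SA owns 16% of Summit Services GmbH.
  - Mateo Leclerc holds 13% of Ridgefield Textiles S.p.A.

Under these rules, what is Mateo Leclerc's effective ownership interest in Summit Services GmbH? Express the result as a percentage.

Chain via Ridgefield Textiles S.p.A. → Oakhollow Logistics SA (R1): 13% × 56% × 16% = 1.1648% of Summit Services GmbH.
Direct interest in Summit Services GmbH: 5%.
Aggregating (R2): 1.1648% + 5% = 6.1648%.

6.1648%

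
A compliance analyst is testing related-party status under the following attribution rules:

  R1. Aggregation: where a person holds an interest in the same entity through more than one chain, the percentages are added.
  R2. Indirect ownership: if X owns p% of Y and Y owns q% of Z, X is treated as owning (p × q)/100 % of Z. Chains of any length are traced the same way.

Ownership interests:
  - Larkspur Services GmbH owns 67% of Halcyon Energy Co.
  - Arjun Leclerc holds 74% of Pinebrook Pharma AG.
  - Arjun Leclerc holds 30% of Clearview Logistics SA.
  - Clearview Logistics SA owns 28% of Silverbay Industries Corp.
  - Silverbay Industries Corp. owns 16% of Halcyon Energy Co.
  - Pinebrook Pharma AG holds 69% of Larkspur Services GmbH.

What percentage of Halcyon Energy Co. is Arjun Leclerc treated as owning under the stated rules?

35.5542%

Chain via Pinebrook Pharma AG → Larkspur Services GmbH (R2): 74% × 69% × 67% = 34.2102% of Halcyon Energy Co.
Chain via Clearview Logistics SA → Silverbay Industries Corp. (R2): 30% × 28% × 16% = 1.344% of Halcyon Energy Co.
Aggregating (R1): 34.2102% + 1.344% = 35.5542%.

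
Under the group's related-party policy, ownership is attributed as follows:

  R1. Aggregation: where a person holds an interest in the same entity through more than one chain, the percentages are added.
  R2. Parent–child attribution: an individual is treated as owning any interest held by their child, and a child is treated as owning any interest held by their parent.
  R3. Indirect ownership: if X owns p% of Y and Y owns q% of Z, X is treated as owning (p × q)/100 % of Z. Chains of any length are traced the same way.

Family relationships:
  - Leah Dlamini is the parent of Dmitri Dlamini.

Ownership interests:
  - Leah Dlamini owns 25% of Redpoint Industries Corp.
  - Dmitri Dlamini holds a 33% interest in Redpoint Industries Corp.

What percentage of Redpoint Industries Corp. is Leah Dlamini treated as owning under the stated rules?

58%

By parent–child attribution (R2), Leah Dlamini is treated as also owning Dmitri Dlamini's interest in Redpoint Industries Corp, giving 25% + 33% = 58%.
Direct interest in Redpoint Industries Corp: 58%.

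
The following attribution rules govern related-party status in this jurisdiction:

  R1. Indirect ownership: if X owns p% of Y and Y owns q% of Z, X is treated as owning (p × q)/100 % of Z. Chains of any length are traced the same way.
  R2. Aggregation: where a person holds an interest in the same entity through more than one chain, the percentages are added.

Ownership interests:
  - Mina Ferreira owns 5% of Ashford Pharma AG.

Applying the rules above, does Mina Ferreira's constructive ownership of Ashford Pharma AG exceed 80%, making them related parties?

No

Direct interest in Ashford Pharma AG: 5%.
5% does not exceed the 80% threshold, so Mina is not a related party to Ashford Pharma AG.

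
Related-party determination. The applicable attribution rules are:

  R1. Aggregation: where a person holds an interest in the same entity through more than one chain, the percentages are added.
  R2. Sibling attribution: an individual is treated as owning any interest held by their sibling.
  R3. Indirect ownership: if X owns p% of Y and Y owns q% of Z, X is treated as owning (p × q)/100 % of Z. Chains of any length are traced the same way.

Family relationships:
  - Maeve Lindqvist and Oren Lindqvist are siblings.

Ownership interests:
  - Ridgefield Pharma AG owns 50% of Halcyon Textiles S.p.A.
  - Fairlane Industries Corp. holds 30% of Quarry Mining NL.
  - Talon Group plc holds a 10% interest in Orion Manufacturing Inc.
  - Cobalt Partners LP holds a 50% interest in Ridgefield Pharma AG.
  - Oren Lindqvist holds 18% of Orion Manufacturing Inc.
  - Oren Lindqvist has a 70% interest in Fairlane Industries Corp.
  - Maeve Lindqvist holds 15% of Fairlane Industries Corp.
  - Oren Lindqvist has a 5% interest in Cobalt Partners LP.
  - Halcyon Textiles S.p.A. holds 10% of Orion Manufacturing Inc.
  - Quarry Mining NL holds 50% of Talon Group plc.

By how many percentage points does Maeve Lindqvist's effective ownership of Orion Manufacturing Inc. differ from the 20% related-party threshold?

By sibling attribution (R2), Maeve Lindqvist is treated as also owning Oren Lindqvist's interest in Fairlane Industries Corp, giving 15% + 70% = 85%.
By sibling attribution (R2), Maeve Lindqvist is treated as owning Oren Lindqvist's 5% interest in Cobalt Partners LP.
By sibling attribution (R2), Maeve Lindqvist is treated as owning Oren Lindqvist's 18% interest in Orion Manufacturing Inc.
Chain via Fairlane Industries Corp. → Quarry Mining NL → Talon Group plc (R3): 85% × 30% × 50% × 10% = 1.275% of Orion Manufacturing Inc.
Chain via Cobalt Partners LP → Ridgefield Pharma AG → Halcyon Textiles S.p.A. (R3): 5% × 50% × 50% × 10% = 0.125% of Orion Manufacturing Inc.
Direct interest in Orion Manufacturing Inc: 18%.
Aggregating (R1): 1.275% + 0.125% + 18% = 19.4%.
19.4% falls short of the 20% threshold by 0.6 percentage points.

0.6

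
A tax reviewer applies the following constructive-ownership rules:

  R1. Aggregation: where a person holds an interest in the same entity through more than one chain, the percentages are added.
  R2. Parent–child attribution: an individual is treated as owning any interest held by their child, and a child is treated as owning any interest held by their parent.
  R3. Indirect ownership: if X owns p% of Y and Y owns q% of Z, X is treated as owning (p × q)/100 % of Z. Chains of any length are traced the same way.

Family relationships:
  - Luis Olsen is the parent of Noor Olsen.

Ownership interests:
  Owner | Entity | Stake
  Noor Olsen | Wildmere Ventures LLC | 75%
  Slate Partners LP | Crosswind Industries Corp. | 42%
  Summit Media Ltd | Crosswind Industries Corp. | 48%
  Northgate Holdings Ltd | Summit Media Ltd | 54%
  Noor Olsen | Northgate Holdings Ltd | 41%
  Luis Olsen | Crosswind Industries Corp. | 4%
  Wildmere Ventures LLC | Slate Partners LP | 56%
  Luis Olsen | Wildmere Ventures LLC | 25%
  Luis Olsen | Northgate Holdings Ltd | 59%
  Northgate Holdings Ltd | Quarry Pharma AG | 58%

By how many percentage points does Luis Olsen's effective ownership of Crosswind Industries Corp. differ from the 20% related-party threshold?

33.44

By parent–child attribution (R2), Luis Olsen is treated as also owning Noor Olsen's interest in Northgate Holdings Ltd, giving 59% + 41% = 100%.
By parent–child attribution (R2), Luis Olsen is treated as also owning Noor Olsen's interest in Wildmere Ventures LLC, giving 25% + 75% = 100%.
Chain via Northgate Holdings Ltd → Summit Media Ltd (R3): 100% × 54% × 48% = 25.92% of Crosswind Industries Corp.
Chain via Wildmere Ventures LLC → Slate Partners LP (R3): 100% × 56% × 42% = 23.52% of Crosswind Industries Corp.
Direct interest in Crosswind Industries Corp: 4%.
Aggregating (R1): 25.92% + 23.52% + 4% = 53.44%.
53.44% exceeds the 20% threshold by 33.44 percentage points.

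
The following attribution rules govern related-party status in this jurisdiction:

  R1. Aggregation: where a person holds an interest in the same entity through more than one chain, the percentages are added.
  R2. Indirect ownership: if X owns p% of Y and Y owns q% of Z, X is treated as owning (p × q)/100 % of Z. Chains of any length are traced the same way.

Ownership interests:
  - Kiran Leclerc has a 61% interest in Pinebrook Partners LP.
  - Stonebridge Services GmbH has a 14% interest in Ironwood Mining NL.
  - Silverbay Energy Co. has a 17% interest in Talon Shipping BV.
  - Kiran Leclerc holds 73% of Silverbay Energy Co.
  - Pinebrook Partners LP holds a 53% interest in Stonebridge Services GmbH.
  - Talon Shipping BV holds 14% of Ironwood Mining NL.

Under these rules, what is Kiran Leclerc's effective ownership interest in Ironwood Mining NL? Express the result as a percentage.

Chain via Silverbay Energy Co. → Talon Shipping BV (R2): 73% × 17% × 14% = 1.7374% of Ironwood Mining NL.
Chain via Pinebrook Partners LP → Stonebridge Services GmbH (R2): 61% × 53% × 14% = 4.5262% of Ironwood Mining NL.
Aggregating (R1): 1.7374% + 4.5262% = 6.2636%.

6.2636%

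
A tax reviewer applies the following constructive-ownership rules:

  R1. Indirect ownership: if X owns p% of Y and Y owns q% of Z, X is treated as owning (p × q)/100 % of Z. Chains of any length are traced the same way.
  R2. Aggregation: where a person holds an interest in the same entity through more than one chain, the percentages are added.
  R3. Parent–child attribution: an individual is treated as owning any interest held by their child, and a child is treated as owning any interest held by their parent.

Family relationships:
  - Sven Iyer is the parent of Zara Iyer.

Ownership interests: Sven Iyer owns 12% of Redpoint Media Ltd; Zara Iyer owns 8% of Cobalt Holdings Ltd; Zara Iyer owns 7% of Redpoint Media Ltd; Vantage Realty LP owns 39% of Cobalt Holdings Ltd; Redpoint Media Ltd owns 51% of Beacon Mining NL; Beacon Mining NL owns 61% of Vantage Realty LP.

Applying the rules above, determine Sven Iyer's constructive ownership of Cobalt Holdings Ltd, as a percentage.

By parent–child attribution (R3), Sven Iyer is treated as also owning Zara Iyer's interest in Redpoint Media Ltd, giving 12% + 7% = 19%.
By parent–child attribution (R3), Sven Iyer is treated as owning Zara Iyer's 8% interest in Cobalt Holdings Ltd.
Chain via Redpoint Media Ltd → Beacon Mining NL → Vantage Realty LP (R1): 19% × 51% × 61% × 39% = 2.305251% of Cobalt Holdings Ltd.
Direct interest in Cobalt Holdings Ltd: 8%.
Aggregating (R2): 2.305251% + 8% = 10.305251%.

10.305251%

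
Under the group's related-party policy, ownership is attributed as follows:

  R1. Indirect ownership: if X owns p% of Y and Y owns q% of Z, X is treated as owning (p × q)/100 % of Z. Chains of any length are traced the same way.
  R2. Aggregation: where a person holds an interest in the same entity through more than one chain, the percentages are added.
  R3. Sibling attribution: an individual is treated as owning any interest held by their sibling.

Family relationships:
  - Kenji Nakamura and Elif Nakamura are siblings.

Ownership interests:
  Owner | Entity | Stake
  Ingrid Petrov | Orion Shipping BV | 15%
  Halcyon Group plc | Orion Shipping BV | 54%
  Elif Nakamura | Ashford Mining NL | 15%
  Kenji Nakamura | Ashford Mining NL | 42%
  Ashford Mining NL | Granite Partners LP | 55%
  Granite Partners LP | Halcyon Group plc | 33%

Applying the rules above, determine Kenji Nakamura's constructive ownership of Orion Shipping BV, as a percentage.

5.58657%

By sibling attribution (R3), Kenji Nakamura is treated as also owning Elif Nakamura's interest in Ashford Mining NL, giving 42% + 15% = 57%.
Chain via Ashford Mining NL → Granite Partners LP → Halcyon Group plc (R1): 57% × 55% × 33% × 54% = 5.58657% of Orion Shipping BV.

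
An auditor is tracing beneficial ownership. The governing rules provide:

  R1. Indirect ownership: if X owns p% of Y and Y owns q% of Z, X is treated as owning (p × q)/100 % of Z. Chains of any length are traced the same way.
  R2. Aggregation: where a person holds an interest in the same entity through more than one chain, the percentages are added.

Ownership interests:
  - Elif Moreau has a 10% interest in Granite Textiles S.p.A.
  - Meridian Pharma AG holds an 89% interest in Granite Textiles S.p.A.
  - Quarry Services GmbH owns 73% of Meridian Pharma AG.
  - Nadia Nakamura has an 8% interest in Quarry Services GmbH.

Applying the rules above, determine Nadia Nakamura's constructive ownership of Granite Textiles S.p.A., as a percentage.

Chain via Quarry Services GmbH → Meridian Pharma AG (R1): 8% × 73% × 89% = 5.1976% of Granite Textiles S.p.A.

5.1976%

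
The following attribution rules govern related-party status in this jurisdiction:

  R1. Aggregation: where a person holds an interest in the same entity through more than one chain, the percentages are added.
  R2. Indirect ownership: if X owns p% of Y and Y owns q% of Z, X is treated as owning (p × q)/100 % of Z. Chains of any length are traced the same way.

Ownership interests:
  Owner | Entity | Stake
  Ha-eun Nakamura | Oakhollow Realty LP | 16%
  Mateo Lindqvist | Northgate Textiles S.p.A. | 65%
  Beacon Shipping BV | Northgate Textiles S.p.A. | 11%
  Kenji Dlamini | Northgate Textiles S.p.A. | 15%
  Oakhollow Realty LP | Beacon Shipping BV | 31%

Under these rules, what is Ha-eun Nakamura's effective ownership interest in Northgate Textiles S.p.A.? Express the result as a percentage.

0.5456%

Chain via Oakhollow Realty LP → Beacon Shipping BV (R2): 16% × 31% × 11% = 0.5456% of Northgate Textiles S.p.A.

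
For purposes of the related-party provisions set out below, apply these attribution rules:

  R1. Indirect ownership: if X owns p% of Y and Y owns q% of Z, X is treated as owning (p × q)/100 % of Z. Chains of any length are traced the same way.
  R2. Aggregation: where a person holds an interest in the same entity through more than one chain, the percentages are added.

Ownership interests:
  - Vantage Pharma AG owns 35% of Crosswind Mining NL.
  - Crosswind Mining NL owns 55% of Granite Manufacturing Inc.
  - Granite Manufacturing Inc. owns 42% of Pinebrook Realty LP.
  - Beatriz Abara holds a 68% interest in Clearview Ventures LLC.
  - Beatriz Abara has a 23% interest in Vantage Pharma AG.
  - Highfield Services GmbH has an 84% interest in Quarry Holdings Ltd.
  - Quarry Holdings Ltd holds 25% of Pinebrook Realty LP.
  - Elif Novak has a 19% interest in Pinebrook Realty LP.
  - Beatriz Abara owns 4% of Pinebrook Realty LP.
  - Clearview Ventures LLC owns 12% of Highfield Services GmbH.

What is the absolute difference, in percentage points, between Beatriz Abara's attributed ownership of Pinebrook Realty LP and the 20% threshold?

Chain via Clearview Ventures LLC → Highfield Services GmbH → Quarry Holdings Ltd (R1): 68% × 12% × 84% × 25% = 1.7136% of Pinebrook Realty LP.
Chain via Vantage Pharma AG → Crosswind Mining NL → Granite Manufacturing Inc. (R1): 23% × 35% × 55% × 42% = 1.85955% of Pinebrook Realty LP.
Direct interest in Pinebrook Realty LP: 4%.
Aggregating (R2): 1.7136% + 1.85955% + 4% = 7.57315%.
7.57315% falls short of the 20% threshold by 12.42685 percentage points.

12.42685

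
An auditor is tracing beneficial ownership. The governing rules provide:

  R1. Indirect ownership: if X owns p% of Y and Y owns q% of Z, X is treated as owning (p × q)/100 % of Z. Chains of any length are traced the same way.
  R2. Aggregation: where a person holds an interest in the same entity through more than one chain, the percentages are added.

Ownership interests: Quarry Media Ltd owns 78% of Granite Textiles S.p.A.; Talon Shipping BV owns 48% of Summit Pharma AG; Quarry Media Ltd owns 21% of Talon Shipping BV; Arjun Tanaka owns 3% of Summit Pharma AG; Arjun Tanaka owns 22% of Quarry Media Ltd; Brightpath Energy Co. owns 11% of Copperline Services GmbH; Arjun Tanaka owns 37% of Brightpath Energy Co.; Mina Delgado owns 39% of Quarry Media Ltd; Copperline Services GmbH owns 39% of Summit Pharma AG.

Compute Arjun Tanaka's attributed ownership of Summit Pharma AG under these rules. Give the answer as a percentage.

Chain via Quarry Media Ltd → Talon Shipping BV (R1): 22% × 21% × 48% = 2.2176% of Summit Pharma AG.
Chain via Brightpath Energy Co. → Copperline Services GmbH (R1): 37% × 11% × 39% = 1.5873% of Summit Pharma AG.
Direct interest in Summit Pharma AG: 3%.
Aggregating (R2): 2.2176% + 1.5873% + 3% = 6.8049%.

6.8049%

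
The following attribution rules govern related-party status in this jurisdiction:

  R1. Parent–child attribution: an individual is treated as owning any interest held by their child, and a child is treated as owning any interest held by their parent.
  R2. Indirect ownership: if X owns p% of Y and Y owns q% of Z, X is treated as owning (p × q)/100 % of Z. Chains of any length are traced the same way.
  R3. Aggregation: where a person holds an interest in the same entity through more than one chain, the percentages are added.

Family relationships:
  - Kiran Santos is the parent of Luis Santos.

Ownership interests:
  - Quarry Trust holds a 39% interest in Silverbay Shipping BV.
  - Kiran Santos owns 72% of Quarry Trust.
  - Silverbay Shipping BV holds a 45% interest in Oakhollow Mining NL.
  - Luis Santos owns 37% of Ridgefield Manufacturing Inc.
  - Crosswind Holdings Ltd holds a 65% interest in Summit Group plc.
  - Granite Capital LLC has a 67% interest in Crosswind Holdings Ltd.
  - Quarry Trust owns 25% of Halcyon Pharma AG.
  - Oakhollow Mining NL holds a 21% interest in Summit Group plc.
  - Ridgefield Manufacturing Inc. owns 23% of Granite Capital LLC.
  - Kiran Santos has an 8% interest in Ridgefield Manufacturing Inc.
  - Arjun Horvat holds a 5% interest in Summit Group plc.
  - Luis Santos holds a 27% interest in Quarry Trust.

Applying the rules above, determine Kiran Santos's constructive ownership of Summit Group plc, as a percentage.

By parent–child attribution (R1), Kiran Santos is treated as also owning Luis Santos's interest in Ridgefield Manufacturing Inc, giving 8% + 37% = 45%.
By parent–child attribution (R1), Kiran Santos is treated as also owning Luis Santos's interest in Quarry Trust, giving 72% + 27% = 99%.
Chain via Ridgefield Manufacturing Inc. → Granite Capital LLC → Crosswind Holdings Ltd (R2): 45% × 23% × 67% × 65% = 4.507425% of Summit Group plc.
Chain via Quarry Trust → Silverbay Shipping BV → Oakhollow Mining NL (R2): 99% × 39% × 45% × 21% = 3.648645% of Summit Group plc.
Aggregating (R3): 4.507425% + 3.648645% = 8.15607%.

8.15607%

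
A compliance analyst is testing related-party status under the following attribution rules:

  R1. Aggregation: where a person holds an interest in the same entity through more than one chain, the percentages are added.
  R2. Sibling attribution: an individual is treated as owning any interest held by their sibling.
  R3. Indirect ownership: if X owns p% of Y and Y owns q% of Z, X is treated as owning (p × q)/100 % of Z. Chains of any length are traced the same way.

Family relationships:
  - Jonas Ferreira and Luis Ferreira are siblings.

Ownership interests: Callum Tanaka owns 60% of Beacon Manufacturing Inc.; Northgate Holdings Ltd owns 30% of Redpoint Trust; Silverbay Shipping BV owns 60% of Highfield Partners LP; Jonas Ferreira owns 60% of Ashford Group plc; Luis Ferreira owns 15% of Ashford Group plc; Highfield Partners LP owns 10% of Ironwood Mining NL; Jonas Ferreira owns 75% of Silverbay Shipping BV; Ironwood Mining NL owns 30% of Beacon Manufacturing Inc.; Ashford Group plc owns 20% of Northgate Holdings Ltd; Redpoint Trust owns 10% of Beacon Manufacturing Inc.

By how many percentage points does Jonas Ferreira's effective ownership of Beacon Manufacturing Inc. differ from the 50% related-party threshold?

By sibling attribution (R2), Jonas Ferreira is treated as also owning Luis Ferreira's interest in Ashford Group plc, giving 60% + 15% = 75%.
Chain via Silverbay Shipping BV → Highfield Partners LP → Ironwood Mining NL (R3): 75% × 60% × 10% × 30% = 1.35% of Beacon Manufacturing Inc.
Chain via Ashford Group plc → Northgate Holdings Ltd → Redpoint Trust (R3): 75% × 20% × 30% × 10% = 0.45% of Beacon Manufacturing Inc.
Aggregating (R1): 1.35% + 0.45% = 1.8%.
1.8% falls short of the 50% threshold by 48.2 percentage points.

48.2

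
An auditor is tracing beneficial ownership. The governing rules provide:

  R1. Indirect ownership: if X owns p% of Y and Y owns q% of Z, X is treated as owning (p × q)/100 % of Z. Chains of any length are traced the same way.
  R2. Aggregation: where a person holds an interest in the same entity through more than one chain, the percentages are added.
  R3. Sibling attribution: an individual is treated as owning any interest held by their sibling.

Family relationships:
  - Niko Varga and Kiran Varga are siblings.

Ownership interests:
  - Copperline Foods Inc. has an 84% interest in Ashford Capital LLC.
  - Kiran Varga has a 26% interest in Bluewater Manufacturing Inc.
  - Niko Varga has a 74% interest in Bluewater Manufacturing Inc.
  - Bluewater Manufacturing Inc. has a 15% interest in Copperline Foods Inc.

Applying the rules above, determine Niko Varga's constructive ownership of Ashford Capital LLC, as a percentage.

12.6%

By sibling attribution (R3), Niko Varga is treated as also owning Kiran Varga's interest in Bluewater Manufacturing Inc, giving 74% + 26% = 100%.
Chain via Bluewater Manufacturing Inc. → Copperline Foods Inc. (R1): 100% × 15% × 84% = 12.6% of Ashford Capital LLC.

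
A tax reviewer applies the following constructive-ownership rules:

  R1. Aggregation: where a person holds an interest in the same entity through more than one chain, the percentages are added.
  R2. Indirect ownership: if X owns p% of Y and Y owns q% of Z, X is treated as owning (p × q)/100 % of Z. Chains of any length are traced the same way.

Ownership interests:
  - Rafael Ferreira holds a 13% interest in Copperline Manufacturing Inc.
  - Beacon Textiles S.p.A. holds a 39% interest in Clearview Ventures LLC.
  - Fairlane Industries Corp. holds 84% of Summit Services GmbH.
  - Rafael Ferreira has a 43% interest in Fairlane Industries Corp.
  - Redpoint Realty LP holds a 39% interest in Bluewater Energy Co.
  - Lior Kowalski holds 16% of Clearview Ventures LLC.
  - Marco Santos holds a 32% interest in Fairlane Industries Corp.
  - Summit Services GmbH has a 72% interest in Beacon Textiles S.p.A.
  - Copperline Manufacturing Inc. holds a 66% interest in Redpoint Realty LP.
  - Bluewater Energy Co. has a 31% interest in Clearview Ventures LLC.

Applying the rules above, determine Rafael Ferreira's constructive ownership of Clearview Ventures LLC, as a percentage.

11.179818%

Chain via Fairlane Industries Corp. → Summit Services GmbH → Beacon Textiles S.p.A. (R2): 43% × 84% × 72% × 39% = 10.142496% of Clearview Ventures LLC.
Chain via Copperline Manufacturing Inc. → Redpoint Realty LP → Bluewater Energy Co. (R2): 13% × 66% × 39% × 31% = 1.037322% of Clearview Ventures LLC.
Aggregating (R1): 10.142496% + 1.037322% = 11.179818%.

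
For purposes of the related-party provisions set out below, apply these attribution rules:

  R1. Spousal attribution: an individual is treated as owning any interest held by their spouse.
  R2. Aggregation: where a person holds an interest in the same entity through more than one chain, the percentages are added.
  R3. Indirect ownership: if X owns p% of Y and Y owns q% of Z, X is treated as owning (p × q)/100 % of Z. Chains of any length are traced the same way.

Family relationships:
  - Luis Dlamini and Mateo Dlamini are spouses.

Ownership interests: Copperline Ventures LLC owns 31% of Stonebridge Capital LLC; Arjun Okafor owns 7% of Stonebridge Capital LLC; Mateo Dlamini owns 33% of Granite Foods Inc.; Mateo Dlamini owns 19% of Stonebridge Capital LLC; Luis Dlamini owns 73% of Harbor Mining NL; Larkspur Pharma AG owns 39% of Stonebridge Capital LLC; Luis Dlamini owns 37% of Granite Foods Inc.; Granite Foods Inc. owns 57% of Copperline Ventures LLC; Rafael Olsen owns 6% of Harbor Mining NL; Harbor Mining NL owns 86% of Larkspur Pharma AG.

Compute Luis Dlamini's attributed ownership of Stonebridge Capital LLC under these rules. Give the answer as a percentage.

55.8532%

By spousal attribution (R1), Luis Dlamini is treated as also owning Mateo Dlamini's interest in Granite Foods Inc, giving 37% + 33% = 70%.
By spousal attribution (R1), Luis Dlamini is treated as owning Mateo Dlamini's 19% interest in Stonebridge Capital LLC.
Chain via Granite Foods Inc. → Copperline Ventures LLC (R3): 70% × 57% × 31% = 12.369% of Stonebridge Capital LLC.
Chain via Harbor Mining NL → Larkspur Pharma AG (R3): 73% × 86% × 39% = 24.4842% of Stonebridge Capital LLC.
Direct interest in Stonebridge Capital LLC: 19%.
Aggregating (R2): 12.369% + 24.4842% + 19% = 55.8532%.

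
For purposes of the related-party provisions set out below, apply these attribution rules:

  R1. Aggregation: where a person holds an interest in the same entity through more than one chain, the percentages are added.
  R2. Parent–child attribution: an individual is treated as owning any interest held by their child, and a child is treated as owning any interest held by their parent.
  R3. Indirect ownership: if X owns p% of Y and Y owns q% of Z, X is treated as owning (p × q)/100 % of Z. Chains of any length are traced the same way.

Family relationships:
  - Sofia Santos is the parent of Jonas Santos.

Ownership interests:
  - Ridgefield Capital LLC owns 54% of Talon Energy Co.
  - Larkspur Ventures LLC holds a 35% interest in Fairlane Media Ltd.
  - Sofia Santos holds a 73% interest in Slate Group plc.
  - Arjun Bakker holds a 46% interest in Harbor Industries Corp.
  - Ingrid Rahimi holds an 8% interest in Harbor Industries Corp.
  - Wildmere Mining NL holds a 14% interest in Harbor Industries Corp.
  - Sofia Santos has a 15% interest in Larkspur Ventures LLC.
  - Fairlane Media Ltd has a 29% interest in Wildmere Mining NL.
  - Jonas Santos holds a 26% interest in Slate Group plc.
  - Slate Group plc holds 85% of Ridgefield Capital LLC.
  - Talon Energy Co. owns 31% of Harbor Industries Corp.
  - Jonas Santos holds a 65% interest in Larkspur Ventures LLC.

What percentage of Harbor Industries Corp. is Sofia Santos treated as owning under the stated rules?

15.22351%

By parent–child attribution (R2), Sofia Santos is treated as also owning Jonas Santos's interest in Slate Group plc, giving 73% + 26% = 99%.
By parent–child attribution (R2), Sofia Santos is treated as also owning Jonas Santos's interest in Larkspur Ventures LLC, giving 15% + 65% = 80%.
Chain via Slate Group plc → Ridgefield Capital LLC → Talon Energy Co. (R3): 99% × 85% × 54% × 31% = 14.08671% of Harbor Industries Corp.
Chain via Larkspur Ventures LLC → Fairlane Media Ltd → Wildmere Mining NL (R3): 80% × 35% × 29% × 14% = 1.1368% of Harbor Industries Corp.
Aggregating (R1): 14.08671% + 1.1368% = 15.22351%.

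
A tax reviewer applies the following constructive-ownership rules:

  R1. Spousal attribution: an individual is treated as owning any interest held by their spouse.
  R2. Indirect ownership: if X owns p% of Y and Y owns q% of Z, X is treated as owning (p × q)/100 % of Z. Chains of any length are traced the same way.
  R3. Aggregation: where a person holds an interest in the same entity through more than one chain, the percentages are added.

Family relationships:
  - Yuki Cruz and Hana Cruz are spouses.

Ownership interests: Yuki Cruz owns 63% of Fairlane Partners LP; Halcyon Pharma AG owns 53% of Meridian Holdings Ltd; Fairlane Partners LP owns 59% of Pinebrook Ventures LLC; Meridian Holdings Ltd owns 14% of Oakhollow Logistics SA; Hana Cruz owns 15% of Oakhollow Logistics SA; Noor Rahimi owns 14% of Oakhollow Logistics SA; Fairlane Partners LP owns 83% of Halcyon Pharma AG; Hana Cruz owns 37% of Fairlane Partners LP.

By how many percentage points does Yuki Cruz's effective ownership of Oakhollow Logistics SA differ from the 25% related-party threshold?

By spousal attribution (R1), Yuki Cruz is treated as also owning Hana Cruz's interest in Fairlane Partners LP, giving 63% + 37% = 100%.
By spousal attribution (R1), Yuki Cruz is treated as owning Hana Cruz's 15% interest in Oakhollow Logistics SA.
Chain via Fairlane Partners LP → Halcyon Pharma AG → Meridian Holdings Ltd (R2): 100% × 83% × 53% × 14% = 6.1586% of Oakhollow Logistics SA.
Direct interest in Oakhollow Logistics SA: 15%.
Aggregating (R3): 6.1586% + 15% = 21.1586%.
21.1586% falls short of the 25% threshold by 3.8414 percentage points.

3.8414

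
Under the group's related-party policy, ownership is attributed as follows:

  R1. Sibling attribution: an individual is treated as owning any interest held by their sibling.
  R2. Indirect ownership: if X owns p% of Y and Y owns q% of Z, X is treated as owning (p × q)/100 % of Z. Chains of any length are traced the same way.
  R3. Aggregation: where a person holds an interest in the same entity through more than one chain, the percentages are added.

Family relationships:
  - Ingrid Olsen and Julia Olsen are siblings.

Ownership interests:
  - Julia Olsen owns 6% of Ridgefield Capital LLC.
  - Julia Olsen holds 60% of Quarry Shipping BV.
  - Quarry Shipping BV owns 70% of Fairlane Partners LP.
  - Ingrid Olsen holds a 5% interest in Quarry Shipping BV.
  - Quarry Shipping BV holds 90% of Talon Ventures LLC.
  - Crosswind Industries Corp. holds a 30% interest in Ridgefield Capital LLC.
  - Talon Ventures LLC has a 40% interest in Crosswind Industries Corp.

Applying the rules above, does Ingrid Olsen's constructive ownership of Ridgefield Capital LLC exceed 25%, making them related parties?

By sibling attribution (R1), Ingrid Olsen is treated as also owning Julia Olsen's interest in Quarry Shipping BV, giving 5% + 60% = 65%.
By sibling attribution (R1), Ingrid Olsen is treated as owning Julia Olsen's 6% interest in Ridgefield Capital LLC.
Chain via Quarry Shipping BV → Talon Ventures LLC → Crosswind Industries Corp. (R2): 65% × 90% × 40% × 30% = 7.02% of Ridgefield Capital LLC.
Direct interest in Ridgefield Capital LLC: 6%.
Aggregating (R3): 7.02% + 6% = 13.02%.
13.02% does not exceed the 25% threshold, so Ingrid is not a related party to Ridgefield Capital LLC.

No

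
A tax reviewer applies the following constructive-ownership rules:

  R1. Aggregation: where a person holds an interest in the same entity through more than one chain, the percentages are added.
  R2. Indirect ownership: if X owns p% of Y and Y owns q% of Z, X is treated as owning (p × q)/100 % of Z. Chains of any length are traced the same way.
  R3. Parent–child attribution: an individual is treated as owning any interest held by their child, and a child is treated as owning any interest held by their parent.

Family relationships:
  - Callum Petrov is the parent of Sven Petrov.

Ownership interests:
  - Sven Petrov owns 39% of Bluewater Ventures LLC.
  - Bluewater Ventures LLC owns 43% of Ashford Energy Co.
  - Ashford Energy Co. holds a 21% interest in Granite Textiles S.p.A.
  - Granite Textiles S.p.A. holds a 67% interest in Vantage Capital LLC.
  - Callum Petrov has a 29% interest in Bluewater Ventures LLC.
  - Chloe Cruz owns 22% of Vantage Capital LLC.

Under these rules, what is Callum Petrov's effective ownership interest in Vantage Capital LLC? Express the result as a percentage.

4.114068%

By parent–child attribution (R3), Callum Petrov is treated as also owning Sven Petrov's interest in Bluewater Ventures LLC, giving 29% + 39% = 68%.
Chain via Bluewater Ventures LLC → Ashford Energy Co. → Granite Textiles S.p.A. (R2): 68% × 43% × 21% × 67% = 4.114068% of Vantage Capital LLC.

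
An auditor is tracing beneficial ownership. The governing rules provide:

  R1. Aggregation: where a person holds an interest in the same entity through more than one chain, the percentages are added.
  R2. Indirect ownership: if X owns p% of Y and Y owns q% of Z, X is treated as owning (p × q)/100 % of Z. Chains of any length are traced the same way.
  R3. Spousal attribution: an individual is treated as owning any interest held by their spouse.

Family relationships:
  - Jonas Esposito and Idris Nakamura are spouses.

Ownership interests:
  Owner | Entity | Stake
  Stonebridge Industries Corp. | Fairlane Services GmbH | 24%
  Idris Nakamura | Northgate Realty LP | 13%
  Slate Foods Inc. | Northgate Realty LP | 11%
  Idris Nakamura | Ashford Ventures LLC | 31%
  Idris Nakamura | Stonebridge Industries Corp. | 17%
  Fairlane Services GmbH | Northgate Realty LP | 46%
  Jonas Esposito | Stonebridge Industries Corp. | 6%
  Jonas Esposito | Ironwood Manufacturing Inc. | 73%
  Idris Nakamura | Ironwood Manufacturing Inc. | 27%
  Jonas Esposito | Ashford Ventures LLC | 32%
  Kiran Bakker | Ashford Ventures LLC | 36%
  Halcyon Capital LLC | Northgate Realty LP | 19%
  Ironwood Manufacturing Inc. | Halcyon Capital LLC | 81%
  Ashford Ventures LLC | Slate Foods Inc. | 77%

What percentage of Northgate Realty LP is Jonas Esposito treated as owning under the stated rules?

36.2653%

By spousal attribution (R3), Jonas Esposito is treated as also owning Idris Nakamura's interest in Stonebridge Industries Corp, giving 6% + 17% = 23%.
By spousal attribution (R3), Jonas Esposito is treated as also owning Idris Nakamura's interest in Ashford Ventures LLC, giving 32% + 31% = 63%.
By spousal attribution (R3), Jonas Esposito is treated as also owning Idris Nakamura's interest in Ironwood Manufacturing Inc, giving 73% + 27% = 100%.
By spousal attribution (R3), Jonas Esposito is treated as owning Idris Nakamura's 13% interest in Northgate Realty LP.
Chain via Stonebridge Industries Corp. → Fairlane Services GmbH (R2): 23% × 24% × 46% = 2.5392% of Northgate Realty LP.
Chain via Ashford Ventures LLC → Slate Foods Inc. (R2): 63% × 77% × 11% = 5.3361% of Northgate Realty LP.
Chain via Ironwood Manufacturing Inc. → Halcyon Capital LLC (R2): 100% × 81% × 19% = 15.39% of Northgate Realty LP.
Direct interest in Northgate Realty LP: 13%.
Aggregating (R1): 2.5392% + 5.3361% + 15.39% + 13% = 36.2653%.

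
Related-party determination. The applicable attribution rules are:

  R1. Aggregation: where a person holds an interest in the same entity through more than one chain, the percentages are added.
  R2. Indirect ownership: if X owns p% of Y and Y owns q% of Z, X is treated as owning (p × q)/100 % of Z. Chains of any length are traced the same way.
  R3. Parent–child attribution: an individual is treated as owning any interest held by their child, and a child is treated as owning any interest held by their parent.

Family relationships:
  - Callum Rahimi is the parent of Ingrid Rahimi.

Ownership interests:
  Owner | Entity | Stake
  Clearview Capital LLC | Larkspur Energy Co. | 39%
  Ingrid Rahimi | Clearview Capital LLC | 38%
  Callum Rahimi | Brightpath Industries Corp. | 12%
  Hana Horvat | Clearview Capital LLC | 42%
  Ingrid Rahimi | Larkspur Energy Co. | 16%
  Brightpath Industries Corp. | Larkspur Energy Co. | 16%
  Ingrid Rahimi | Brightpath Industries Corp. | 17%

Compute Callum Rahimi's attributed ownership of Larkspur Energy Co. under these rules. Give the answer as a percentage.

35.46%

By parent–child attribution (R3), Callum Rahimi is treated as also owning Ingrid Rahimi's interest in Brightpath Industries Corp, giving 12% + 17% = 29%.
By parent–child attribution (R3), Callum Rahimi is treated as owning Ingrid Rahimi's 38% interest in Clearview Capital LLC.
By parent–child attribution (R3), Callum Rahimi is treated as owning Ingrid Rahimi's 16% interest in Larkspur Energy Co.
Chain via Brightpath Industries Corp. (R2): 29% × 16% = 4.64% of Larkspur Energy Co.
Chain via Clearview Capital LLC (R2): 38% × 39% = 14.82% of Larkspur Energy Co.
Direct interest in Larkspur Energy Co: 16%.
Aggregating (R1): 4.64% + 14.82% + 16% = 35.46%.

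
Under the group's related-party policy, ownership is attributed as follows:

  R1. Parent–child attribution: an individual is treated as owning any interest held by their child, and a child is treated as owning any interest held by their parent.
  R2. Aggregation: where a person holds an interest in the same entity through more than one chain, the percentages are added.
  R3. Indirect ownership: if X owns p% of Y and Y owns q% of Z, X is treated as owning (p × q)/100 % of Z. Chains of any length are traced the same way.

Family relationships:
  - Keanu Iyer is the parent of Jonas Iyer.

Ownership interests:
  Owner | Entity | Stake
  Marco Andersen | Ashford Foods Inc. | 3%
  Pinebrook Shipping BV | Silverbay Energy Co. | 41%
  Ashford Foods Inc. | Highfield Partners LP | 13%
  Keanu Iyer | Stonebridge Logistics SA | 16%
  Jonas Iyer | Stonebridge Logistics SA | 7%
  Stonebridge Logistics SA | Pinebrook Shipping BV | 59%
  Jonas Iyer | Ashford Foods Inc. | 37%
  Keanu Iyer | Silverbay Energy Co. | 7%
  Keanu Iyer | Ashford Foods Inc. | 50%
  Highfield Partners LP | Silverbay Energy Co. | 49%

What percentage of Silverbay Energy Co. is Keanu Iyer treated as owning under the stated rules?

By parent–child attribution (R1), Keanu Iyer is treated as also owning Jonas Iyer's interest in Stonebridge Logistics SA, giving 16% + 7% = 23%.
By parent–child attribution (R1), Keanu Iyer is treated as also owning Jonas Iyer's interest in Ashford Foods Inc, giving 50% + 37% = 87%.
Chain via Stonebridge Logistics SA → Pinebrook Shipping BV (R3): 23% × 59% × 41% = 5.5637% of Silverbay Energy Co.
Chain via Ashford Foods Inc. → Highfield Partners LP (R3): 87% × 13% × 49% = 5.5419% of Silverbay Energy Co.
Direct interest in Silverbay Energy Co: 7%.
Aggregating (R2): 5.5637% + 5.5419% + 7% = 18.1056%.

18.1056%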